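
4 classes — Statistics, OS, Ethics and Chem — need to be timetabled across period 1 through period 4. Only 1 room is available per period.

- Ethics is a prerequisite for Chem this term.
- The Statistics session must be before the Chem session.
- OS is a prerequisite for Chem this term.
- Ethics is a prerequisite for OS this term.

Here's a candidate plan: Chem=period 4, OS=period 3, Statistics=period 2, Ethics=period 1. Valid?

Only 1 room is available per period — holds.
OS is a prerequisite for Chem this term — holds.
Ethics is a prerequisite for OS this term — holds.
Ethics is a prerequisite for Chem this term — holds.
The Statistics session must be before the Chem session — holds.

Yes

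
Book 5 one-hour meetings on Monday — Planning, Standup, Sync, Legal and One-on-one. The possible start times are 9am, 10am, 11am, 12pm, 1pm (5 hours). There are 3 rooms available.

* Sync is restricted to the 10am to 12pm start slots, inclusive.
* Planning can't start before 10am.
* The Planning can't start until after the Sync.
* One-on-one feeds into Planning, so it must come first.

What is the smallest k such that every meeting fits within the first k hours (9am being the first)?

3 hours

The precedence chain requires at least 2 distinct hours.
With at most 3 per hour and 5 meetings, at least 2 hours are needed.
Propagating the time windows through the other constraints, Planning can't land before 11am — that is hour 3 counting from 9am — so the schedule must run through at least 3 hours.
3 works (last occupied hour: 11am): for example Planning=11am; One-on-one=9am; Standup=9am; Legal=9am; Sync=10am.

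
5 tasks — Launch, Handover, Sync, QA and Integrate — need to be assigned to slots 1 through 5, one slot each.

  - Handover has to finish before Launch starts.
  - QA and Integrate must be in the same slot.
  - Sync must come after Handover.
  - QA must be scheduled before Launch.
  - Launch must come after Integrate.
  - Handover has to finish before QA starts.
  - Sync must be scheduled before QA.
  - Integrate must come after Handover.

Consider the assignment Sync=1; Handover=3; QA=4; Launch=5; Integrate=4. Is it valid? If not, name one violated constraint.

QA and Integrate must be in the same slot — holds.
QA must be scheduled before Launch — holds.
Handover has to finish before QA starts — holds.
Handover has to finish before Launch starts — holds.
Sync must be scheduled before QA — holds.
Sync must come after Handover — violated.
Integrate must come after Handover — holds.
Launch must come after Integrate — holds.

Invalid. Sync must come after Handover.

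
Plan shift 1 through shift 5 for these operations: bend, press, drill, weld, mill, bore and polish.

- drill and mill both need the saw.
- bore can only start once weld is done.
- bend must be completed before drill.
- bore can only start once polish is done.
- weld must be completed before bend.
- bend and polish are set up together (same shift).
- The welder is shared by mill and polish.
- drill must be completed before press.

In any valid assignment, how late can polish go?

Polish must be in the same shift as bend, which can't be before shift 2, so polish is at least shift 2; polish must be in the same shift as bend, which can't be after shift 3, so polish is at most shift 3.
polish at shift 3 is achievable: drill in shift 4, polish in shift 3, bore in shift 4, weld in shift 1, bend in shift 3, mill in shift 1, press in shift 5.

shift 3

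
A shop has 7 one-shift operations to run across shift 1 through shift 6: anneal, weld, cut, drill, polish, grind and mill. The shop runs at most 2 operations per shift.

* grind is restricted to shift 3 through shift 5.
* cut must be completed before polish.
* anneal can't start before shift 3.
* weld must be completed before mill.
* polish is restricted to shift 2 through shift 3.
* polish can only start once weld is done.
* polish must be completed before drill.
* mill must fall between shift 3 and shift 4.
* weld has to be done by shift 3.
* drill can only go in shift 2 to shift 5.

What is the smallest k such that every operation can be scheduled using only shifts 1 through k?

The precedence chain requires at least 3 distinct shifts.
With at most 2 per shift and 7 operations, at least 4 shifts are needed.
4 works (last occupied shift: shift 4): for example mill=shift 3, polish=shift 2, grind=shift 4, cut=shift 1, anneal=shift 3, drill=shift 4, weld=shift 1.

4 shifts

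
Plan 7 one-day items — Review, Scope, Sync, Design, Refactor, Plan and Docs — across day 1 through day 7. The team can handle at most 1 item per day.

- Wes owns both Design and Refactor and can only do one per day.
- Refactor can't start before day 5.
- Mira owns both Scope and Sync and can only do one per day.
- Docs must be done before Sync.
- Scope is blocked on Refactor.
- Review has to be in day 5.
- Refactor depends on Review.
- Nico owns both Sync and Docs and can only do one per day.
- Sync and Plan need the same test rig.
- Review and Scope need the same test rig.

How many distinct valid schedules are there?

Splitting on Sync: it can be day 2 (2), day 3 (4), day 4 (6). Listing each branch's schedules as (Review, Scope, Design, Refactor, Plan, Docs) by day number:
Sync=day 2: (5,7,3,6,4,1) (5,7,4,6,3,1) — 2.
Sync=day 3: (5,7,1,6,4,2) (5,7,2,6,4,1) (5,7,4,6,1,2) (5,7,4,6,2,1) — 4.
Sync=day 4: (5,7,1,6,2,3) (5,7,1,6,3,2) (5,7,2,6,1,3) (5,7,2,6,3,1) (5,7,3,6,1,2) (5,7,3,6,2,1) — 6.
Summing: 2 + 4 + 6 = 12.

12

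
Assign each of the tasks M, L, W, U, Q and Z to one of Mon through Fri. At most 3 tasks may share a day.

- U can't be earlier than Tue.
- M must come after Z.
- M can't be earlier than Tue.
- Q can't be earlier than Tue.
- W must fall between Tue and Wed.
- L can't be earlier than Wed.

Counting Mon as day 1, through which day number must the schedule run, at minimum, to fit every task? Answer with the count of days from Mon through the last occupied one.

The precedence chain requires at least 2 distinct days.
With at most 3 per day and 6 tasks, at least 2 days are needed.
L can't be placed before Wed — that is day 3 counting from Mon — so the schedule must run through at least 3 days.
3 works (last occupied day: Wed): for example L=Wed; Z=Mon; M=Tue; Q=Wed; W=Tue; U=Tue.

3 days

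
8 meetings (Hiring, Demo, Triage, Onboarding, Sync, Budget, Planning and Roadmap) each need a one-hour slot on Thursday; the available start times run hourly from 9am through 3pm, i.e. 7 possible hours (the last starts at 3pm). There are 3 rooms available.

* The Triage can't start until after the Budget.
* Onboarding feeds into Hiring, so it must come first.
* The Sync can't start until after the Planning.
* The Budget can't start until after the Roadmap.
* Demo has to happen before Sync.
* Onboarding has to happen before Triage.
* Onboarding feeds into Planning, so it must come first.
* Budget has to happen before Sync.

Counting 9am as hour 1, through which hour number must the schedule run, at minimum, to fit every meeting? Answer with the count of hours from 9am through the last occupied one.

3

The precedence chain requires at least 3 distinct hours.
With at most 3 per hour and 8 meetings, at least 3 hours are needed.
3 works (last occupied hour: 11am): for example Budget=10am; Onboarding=9am; Triage=11am; Planning=10am; Hiring=10am; Sync=11am; Demo=9am; Roadmap=9am.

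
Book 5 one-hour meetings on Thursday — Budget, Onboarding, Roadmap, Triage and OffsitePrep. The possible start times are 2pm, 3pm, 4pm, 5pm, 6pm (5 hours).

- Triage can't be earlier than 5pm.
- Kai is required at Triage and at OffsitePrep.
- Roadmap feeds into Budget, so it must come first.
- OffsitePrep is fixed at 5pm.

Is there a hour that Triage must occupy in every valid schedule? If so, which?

Triage's window is 5pm–6pm.
OffsitePrep is fixed at 5pm, and Triage can't share a hour with OffsitePrep.
So Triage must be 6pm.

6pm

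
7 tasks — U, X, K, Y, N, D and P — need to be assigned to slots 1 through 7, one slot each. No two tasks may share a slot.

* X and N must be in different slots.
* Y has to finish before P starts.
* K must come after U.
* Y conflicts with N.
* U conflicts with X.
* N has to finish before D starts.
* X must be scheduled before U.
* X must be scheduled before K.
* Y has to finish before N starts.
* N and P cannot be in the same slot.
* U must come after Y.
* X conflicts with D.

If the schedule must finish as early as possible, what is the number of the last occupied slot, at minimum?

slot 7

The precedence chain requires at least 3 distinct slots.
With at most 1 per slot and 7 tasks, at least 7 slots are needed.
7 works (last occupied slot: 7): for example Y -> 1, N -> 5, D -> 6, K -> 4, U -> 3, X -> 2, P -> 7.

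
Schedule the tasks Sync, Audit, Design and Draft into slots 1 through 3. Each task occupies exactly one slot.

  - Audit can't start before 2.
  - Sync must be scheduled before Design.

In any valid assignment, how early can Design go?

2

Precedence pushes Design to at least 2.
Design at 2 is achievable: Sync -> 1; Design -> 2; Audit -> 2; Draft -> 1.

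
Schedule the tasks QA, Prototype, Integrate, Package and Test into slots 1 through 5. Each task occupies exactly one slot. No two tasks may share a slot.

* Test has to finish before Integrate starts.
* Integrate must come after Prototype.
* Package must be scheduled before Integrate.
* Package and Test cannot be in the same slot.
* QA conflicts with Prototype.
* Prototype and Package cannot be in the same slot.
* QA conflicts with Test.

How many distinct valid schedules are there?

30

Splitting on QA: it can be 1 (6), 2 (6), 3 (6), 4 (6), 5 (6). Listing each branch's schedules as (Prototype, Integrate, Package, Test):
QA=1: (2,5,3,4) (2,5,4,3) (3,5,2,4) (3,5,4,2) (4,5,2,3) (4,5,3,2) — 6.
QA=2: (1,5,3,4) (1,5,4,3) (3,5,1,4) (3,5,4,1) (4,5,1,3) (4,5,3,1) — 6.
QA=3: (1,5,2,4) (1,5,4,2) (2,5,1,4) (2,5,4,1) (4,5,1,2) (4,5,2,1) — 6.
QA=4: (1,5,2,3) (1,5,3,2) (2,5,1,3) (2,5,3,1) (3,5,1,2) (3,5,2,1) — 6.
QA=5: (1,4,2,3) (1,4,3,2) (2,4,1,3) (2,4,3,1) (3,4,1,2) (3,4,2,1) — 6.
Summing: 6 + 6 + 6 + 6 + 6 = 30.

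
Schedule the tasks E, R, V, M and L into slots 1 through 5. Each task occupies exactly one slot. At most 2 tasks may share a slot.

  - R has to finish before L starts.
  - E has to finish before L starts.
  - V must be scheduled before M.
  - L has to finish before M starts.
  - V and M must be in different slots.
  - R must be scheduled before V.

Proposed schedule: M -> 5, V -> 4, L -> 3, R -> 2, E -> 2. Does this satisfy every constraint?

Valid

L has to finish before M starts — holds.
At most 2 tasks may share a slot — holds.
R has to finish before L starts — holds.
E has to finish before L starts — holds.
V and M must be in different slots — holds.
V must be scheduled before M — holds.
R must be scheduled before V — holds.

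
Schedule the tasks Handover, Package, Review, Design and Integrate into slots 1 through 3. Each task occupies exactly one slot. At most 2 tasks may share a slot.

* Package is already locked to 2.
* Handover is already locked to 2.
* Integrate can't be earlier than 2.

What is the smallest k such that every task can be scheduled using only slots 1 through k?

With at most 2 per slot and 5 tasks, at least 3 slots are needed.
Handover can't be placed before 2, so the schedule must run through at least slot 2.
3 works (last occupied slot: 3): for example Handover=2, Package=2, Integrate=3, Design=1, Review=1.

3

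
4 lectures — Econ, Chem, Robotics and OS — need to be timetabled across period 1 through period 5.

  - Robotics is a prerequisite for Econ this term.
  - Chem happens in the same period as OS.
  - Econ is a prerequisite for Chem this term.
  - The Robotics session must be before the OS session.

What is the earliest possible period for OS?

period 3

OS must be in the same period as Chem, which can't be before period 3, so OS is at least period 3.
OS at period 3 is achievable: Robotics -> period 1; Chem -> period 3; OS -> period 3; Econ -> period 2.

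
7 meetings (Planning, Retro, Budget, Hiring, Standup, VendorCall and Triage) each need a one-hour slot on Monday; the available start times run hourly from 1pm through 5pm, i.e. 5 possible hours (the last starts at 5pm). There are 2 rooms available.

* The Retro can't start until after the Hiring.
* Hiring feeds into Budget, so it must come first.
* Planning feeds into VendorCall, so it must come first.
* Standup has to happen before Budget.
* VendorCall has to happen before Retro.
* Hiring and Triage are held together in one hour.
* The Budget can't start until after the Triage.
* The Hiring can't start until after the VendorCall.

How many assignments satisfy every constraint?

Splitting on Planning: it can be 1pm (16), 2pm (3). Listing each branch's schedules as (Retro, Budget, Hiring, Standup, VendorCall, Triage):
Planning=1pm: (4pm,4pm,3pm,1pm,2pm,3pm) (4pm,4pm,3pm,2pm,2pm,3pm) (4pm,5pm,3pm,1pm,2pm,3pm) (4pm,5pm,3pm,2pm,2pm,3pm) (4pm,5pm,3pm,4pm,2pm,3pm) (5pm,4pm,3pm,1pm,2pm,3pm) (5pm,4pm,3pm,2pm,2pm,3pm) (5pm,5pm,3pm,1pm,2pm,3pm) (5pm,5pm,3pm,2pm,2pm,3pm) (5pm,5pm,3pm,4pm,2pm,3pm) (5pm,5pm,4pm,1pm,2pm,4pm) (5pm,5pm,4pm,1pm,3pm,4pm) (5pm,5pm,4pm,2pm,2pm,4pm) (5pm,5pm,4pm,2pm,3pm,4pm) (5pm,5pm,4pm,3pm,2pm,4pm) (5pm,5pm,4pm,3pm,3pm,4pm) — 16.
Planning=2pm: (5pm,5pm,4pm,1pm,3pm,4pm) (5pm,5pm,4pm,2pm,3pm,4pm) (5pm,5pm,4pm,3pm,3pm,4pm) — 3.
Summing: 16 + 3 = 19.

19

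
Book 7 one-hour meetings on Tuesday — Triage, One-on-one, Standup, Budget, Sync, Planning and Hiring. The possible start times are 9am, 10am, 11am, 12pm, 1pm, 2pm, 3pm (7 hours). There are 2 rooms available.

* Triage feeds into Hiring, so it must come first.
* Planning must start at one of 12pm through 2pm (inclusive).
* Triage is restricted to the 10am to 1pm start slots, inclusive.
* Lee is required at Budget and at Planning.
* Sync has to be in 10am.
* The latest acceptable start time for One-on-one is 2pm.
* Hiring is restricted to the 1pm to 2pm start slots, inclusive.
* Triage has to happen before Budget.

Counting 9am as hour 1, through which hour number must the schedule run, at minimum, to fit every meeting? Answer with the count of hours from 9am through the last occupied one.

5

The precedence chain requires at least 2 distinct hours.
With at most 2 per hour and 7 meetings, at least 4 hours are needed.
Hiring can't be placed before 1pm — that is hour 5 counting from 9am — so the schedule must run through at least 5 hours.
5 works (last occupied hour: 1pm): for example Triage in 10am, Planning in 12pm, Budget in 11am, Sync in 10am, One-on-one in 9am, Hiring in 1pm, Standup in 9am.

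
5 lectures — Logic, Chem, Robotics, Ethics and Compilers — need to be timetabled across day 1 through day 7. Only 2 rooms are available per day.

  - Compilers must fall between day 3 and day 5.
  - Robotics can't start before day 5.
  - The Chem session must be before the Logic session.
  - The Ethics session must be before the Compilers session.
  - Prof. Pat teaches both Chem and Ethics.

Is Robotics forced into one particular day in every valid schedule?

No

Robotics can be day 5 (e.g. Robotics -> day 5; Compilers -> day 3; Logic -> day 2; Chem -> day 1; Ethics -> day 2) or day 6 (e.g. Compilers=day 3; Chem=day 1; Ethics=day 2; Robotics=day 6; Logic=day 2).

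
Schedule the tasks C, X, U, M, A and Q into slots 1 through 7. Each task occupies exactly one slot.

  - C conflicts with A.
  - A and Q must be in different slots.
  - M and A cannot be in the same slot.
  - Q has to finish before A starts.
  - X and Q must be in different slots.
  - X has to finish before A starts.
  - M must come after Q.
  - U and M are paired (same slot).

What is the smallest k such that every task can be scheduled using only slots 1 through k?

The precedence chain requires at least 2 distinct slots.
Could 2 slots be enough, i.e. nothing placed later than 2? No: M must come after Q (at 1 or later) → {2}; Q must come before M (at 2 or earlier) → {1}; A must come after X (at 1 or later) → {2}; X must come before A (at 2 or earlier) → {1}; Q can't share with X (1) → nothing is left.
So 2 slots is not enough.
3 works (last occupied slot: 3): for example A=3; M=2; C=1; Q=1; X=2; U=2.

3 slots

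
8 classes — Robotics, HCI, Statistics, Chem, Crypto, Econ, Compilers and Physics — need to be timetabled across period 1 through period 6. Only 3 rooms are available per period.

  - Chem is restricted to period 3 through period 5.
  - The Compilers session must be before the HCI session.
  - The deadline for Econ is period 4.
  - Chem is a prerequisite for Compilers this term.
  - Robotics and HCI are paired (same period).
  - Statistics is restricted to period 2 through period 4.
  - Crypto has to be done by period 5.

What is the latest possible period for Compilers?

Precedence pushes Compilers to at least period 4; downstream work caps Compilers at period 5.
Compilers at period 5 is achievable: Robotics=period 6; Crypto=period 1; HCI=period 6; Chem=period 3; Physics=period 1; Statistics=period 2; Compilers=period 5; Econ=period 1.

period 5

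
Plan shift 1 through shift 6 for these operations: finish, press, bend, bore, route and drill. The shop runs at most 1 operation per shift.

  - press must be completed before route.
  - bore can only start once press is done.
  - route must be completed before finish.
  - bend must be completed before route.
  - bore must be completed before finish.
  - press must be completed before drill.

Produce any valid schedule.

bore=shift 4, route=shift 3, finish=shift 5, bend=shift 2, press=shift 1, drill=shift 6

Checking: route(shift 3) before finish(shift 5); press(shift 1) before route(shift 3); press(shift 1) before drill(shift 6); press(shift 1) before bore(shift 4); bore(shift 4) before finish(shift 5); bend(shift 2) before route(shift 3); max 1 per shift (cap 1).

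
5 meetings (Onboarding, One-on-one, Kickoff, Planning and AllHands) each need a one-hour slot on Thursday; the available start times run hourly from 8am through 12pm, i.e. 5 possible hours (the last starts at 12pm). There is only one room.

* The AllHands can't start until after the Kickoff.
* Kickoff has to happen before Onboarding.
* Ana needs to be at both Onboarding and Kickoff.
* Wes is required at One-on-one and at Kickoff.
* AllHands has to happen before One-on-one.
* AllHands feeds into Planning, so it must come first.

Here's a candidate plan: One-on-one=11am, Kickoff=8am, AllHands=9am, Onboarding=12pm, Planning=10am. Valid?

There is only one room — holds.
Wes is required at One-on-one and at Kickoff — holds.
The AllHands can't start until after the Kickoff — holds.
AllHands has to happen before One-on-one — holds.
Kickoff has to happen before Onboarding — holds.
Ana needs to be at both Onboarding and Kickoff — holds.
AllHands feeds into Planning, so it must come first — holds.

Yes, all constraints hold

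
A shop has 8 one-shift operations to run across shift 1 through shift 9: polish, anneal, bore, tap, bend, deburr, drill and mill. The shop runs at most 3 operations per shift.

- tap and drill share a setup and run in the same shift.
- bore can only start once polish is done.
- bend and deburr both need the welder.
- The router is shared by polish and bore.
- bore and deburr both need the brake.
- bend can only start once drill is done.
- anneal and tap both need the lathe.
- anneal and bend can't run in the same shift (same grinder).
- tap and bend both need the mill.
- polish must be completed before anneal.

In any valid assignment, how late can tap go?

Tap must be in the same shift as drill, which can't be after shift 8, so tap is at most shift 8.
tap at shift 8 is achievable: deburr -> shift 1; polish -> shift 1; drill -> shift 8; mill -> shift 1; tap -> shift 8; bore -> shift 2; anneal -> shift 2; bend -> shift 9.

shift 8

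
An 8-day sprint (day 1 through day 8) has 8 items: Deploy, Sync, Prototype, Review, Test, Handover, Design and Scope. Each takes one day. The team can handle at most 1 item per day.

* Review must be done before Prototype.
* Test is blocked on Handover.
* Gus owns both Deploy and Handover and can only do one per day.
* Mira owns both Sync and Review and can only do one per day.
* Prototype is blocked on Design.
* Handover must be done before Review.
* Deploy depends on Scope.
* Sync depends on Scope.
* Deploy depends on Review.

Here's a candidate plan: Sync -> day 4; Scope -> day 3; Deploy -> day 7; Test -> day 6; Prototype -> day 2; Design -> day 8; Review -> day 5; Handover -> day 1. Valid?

Sync depends on Scope — holds.
Test is blocked on Handover — holds.
Prototype is blocked on Design — violated.
Deploy depends on Scope — holds.
Gus owns both Deploy and Handover and can only do one per day — holds.
Handover must be done before Review — holds.
Deploy depends on Review — holds.
Mira owns both Sync and Review and can only do one per day — holds.
Review must be done before Prototype — violated.
The team can handle at most 1 item per day — holds.

No. Prototype is blocked on Design is not satisfied.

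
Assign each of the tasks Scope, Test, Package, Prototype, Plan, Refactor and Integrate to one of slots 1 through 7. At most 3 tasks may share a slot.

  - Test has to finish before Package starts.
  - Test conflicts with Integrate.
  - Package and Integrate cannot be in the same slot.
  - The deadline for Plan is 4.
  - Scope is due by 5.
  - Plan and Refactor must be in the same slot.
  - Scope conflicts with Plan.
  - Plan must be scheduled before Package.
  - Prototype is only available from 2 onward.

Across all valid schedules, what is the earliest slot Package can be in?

2

Precedence pushes Package to at least 2.
Package at 2 is achievable: Prototype -> 2, Integrate -> 3, Scope -> 2, Refactor -> 1, Test -> 1, Plan -> 1, Package -> 2.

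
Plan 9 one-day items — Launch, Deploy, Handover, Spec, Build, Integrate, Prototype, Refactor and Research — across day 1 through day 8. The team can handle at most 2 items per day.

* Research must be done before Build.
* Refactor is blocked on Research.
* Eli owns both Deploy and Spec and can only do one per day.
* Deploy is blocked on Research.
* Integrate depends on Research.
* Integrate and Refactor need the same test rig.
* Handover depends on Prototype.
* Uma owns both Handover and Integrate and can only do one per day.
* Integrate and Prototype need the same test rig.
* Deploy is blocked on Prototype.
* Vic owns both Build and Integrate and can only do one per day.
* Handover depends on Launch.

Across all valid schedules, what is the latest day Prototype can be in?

Downstream work caps Prototype at day 7.
Prototype at day 7 is achievable: Launch=day 1, Spec=day 3, Integrate=day 3, Build=day 2, Deploy=day 8, Prototype=day 7, Research=day 1, Refactor=day 2, Handover=day 8.

day 7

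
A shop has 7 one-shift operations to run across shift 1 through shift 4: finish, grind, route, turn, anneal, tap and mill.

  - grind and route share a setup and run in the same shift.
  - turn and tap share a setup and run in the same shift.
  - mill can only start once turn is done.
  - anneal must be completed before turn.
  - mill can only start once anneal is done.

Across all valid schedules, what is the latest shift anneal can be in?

Downstream work caps anneal at shift 2.
anneal at shift 2 is achievable: turn -> shift 3; mill -> shift 4; finish -> shift 1; route -> shift 1; tap -> shift 3; grind -> shift 1; anneal -> shift 2.

shift 2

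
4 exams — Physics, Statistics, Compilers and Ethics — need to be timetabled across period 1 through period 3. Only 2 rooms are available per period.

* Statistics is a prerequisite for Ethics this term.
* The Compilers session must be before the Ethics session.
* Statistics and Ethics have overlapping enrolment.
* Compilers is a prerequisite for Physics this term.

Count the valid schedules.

Splitting on Physics: it can be period 2 (3), period 3 (5). Listing each branch's schedules as (Statistics, Compilers, Ethics) by period number:
Physics=period 2: (1,1,2) (1,1,3) (2,1,3) — 3.
Physics=period 3: (1,1,2) (1,1,3) (1,2,3) (2,1,3) (2,2,3) — 5.
Summing: 3 + 5 = 8.

8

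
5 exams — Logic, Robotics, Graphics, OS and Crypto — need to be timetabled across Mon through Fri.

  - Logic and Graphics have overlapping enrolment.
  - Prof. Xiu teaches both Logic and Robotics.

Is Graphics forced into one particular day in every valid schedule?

No

Graphics can be Mon (e.g. Crypto -> Mon, Graphics -> Mon, Logic -> Tue, OS -> Mon, Robotics -> Mon) or Tue (e.g. Robotics in Tue; Graphics in Tue; OS in Mon; Crypto in Mon; Logic in Mon).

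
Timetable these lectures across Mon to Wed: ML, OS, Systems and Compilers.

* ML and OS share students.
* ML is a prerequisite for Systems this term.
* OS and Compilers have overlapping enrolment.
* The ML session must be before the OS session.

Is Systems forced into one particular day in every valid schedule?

Systems can be Tue (e.g. Systems in Tue; Compilers in Mon; OS in Tue; ML in Mon) or Wed (e.g. Systems -> Wed; OS -> Tue; Compilers -> Mon; ML -> Mon).

No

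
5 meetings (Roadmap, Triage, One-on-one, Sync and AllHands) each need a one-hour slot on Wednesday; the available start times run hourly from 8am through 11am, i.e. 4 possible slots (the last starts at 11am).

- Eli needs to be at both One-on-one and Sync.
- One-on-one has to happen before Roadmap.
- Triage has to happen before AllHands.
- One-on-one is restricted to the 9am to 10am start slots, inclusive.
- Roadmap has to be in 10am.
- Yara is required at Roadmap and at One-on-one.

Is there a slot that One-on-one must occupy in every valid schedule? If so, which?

One-on-one's window is 9am–10am.
Roadmap is fixed at 10am, and One-on-one can't share a slot with Roadmap.
So One-on-one must be 9am.

9am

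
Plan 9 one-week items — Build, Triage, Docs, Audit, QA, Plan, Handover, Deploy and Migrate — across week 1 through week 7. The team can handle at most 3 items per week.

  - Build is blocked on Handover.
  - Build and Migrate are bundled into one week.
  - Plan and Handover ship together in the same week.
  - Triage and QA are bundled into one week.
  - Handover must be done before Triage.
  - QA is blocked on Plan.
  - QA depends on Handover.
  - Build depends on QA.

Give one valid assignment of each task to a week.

Deploy in week 3; Triage in week 2; Migrate in week 3; Build in week 3; Plan in week 1; Audit in week 2; QA in week 2; Docs in week 1; Handover in week 1

Checking: Plan(week 1) before QA(week 2); QA(week 2) before Build(week 3); Handover(week 1) before QA(week 2); Handover(week 1) before Triage(week 2); Handover(week 1) before Build(week 3); Build = Migrate = week 3; Triage = QA = week 2; Plan = Handover = week 1; max 3 per week (cap 3).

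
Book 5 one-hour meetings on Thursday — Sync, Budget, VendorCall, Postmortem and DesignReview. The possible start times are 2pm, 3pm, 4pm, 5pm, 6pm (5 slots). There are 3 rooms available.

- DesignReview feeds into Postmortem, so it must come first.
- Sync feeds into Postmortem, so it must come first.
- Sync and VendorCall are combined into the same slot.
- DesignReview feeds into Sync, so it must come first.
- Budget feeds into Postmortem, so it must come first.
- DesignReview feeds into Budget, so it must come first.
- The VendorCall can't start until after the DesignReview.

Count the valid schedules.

Splitting on Sync: it can be 3pm (6), 4pm (8), 5pm (6). Listing each branch's schedules as (Budget, VendorCall, Postmortem, DesignReview):
Sync=3pm: (3pm,3pm,4pm,2pm) (3pm,3pm,5pm,2pm) (3pm,3pm,6pm,2pm) (4pm,3pm,5pm,2pm) (4pm,3pm,6pm,2pm) (5pm,3pm,6pm,2pm) — 6.
Sync=4pm: (3pm,4pm,5pm,2pm) (3pm,4pm,6pm,2pm) (4pm,4pm,5pm,2pm) (4pm,4pm,5pm,3pm) (4pm,4pm,6pm,2pm) (4pm,4pm,6pm,3pm) (5pm,4pm,6pm,2pm) (5pm,4pm,6pm,3pm) — 8.
Sync=5pm: (3pm,5pm,6pm,2pm) (4pm,5pm,6pm,2pm) (4pm,5pm,6pm,3pm) (5pm,5pm,6pm,2pm) (5pm,5pm,6pm,3pm) (5pm,5pm,6pm,4pm) — 6.
Summing: 6 + 8 + 6 = 20.

20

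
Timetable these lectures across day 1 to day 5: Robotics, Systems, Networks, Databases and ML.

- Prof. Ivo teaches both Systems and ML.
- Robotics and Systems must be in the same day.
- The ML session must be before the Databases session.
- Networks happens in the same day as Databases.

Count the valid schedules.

Splitting on Robotics: it can be day 1 (6), day 2 (7), day 3 (8), day 4 (9), day 5 (10). Listing each branch's schedules as (Systems, Networks, Databases, ML) by day number:
Robotics=day 1: (1,3,3,2) (1,4,4,2) (1,4,4,3) (1,5,5,2) (1,5,5,3) (1,5,5,4) — 6.
Robotics=day 2: (2,2,2,1) (2,3,3,1) (2,4,4,1) (2,4,4,3) (2,5,5,1) (2,5,5,3) (2,5,5,4) — 7.
Robotics=day 3: (3,2,2,1) (3,3,3,1) (3,3,3,2) (3,4,4,1) (3,4,4,2) (3,5,5,1) (3,5,5,2) (3,5,5,4) — 8.
Robotics=day 4: (4,2,2,1) (4,3,3,1) (4,3,3,2) (4,4,4,1) (4,4,4,2) (4,4,4,3) (4,5,5,1) (4,5,5,2) (4,5,5,3) — 9.
Robotics=day 5: (5,2,2,1) (5,3,3,1) (5,3,3,2) (5,4,4,1) (5,4,4,2) (5,4,4,3) (5,5,5,1) (5,5,5,2) (5,5,5,3) (5,5,5,4) — 10.
Summing: 6 + 7 + 8 + 9 + 10 = 40.

40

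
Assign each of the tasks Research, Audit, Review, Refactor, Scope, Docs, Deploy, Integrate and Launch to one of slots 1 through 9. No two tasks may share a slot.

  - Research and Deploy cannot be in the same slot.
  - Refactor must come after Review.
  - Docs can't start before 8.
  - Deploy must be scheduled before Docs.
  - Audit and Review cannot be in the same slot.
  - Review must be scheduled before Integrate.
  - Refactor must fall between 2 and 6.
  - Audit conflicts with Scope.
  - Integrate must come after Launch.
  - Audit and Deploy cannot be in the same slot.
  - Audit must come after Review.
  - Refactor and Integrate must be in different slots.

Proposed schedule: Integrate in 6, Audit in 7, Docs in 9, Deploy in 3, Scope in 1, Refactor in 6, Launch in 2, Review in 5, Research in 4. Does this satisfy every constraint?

No — it violates: Refactor and Integrate must be in different slots

Refactor must come after Review — holds.
Refactor must fall between 2 and 6 — holds.
Deploy must be scheduled before Docs — holds.
Integrate must come after Launch — holds.
Audit conflicts with Scope — holds.
Audit and Review cannot be in the same slot — holds.
Review must be scheduled before Integrate — holds.
No two tasks may share a slot — violated.
Audit must come after Review — holds.
Docs can't start before 8 — holds.
Refactor and Integrate must be in different slots — violated.
Research and Deploy cannot be in the same slot — holds.
Audit and Deploy cannot be in the same slot — holds.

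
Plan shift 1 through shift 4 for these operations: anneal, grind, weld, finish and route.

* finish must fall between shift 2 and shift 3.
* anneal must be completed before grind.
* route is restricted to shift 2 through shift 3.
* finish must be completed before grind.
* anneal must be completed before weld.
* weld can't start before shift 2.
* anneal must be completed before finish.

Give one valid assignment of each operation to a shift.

route=shift 2; grind=shift 3; finish=shift 2; weld=shift 2; anneal=shift 1

Checking: finish(shift 2) before grind(shift 3); anneal(shift 1) before grind(shift 3); anneal(shift 1) before weld(shift 2); anneal(shift 1) before finish(shift 2); finish=shift 2 in [shift 2,shift 3]; weld=shift 2 in [shift 2,shift 4]; route=shift 2 in [shift 2,shift 3].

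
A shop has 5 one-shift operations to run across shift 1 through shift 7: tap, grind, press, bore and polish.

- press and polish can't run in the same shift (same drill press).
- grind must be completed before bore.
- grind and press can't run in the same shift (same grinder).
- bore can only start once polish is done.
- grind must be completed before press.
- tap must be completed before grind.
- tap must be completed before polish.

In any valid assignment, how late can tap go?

shift 5

Downstream work caps tap at shift 5.
tap at shift 5 is achievable: polish in shift 6, grind in shift 6, bore in shift 7, tap in shift 5, press in shift 7.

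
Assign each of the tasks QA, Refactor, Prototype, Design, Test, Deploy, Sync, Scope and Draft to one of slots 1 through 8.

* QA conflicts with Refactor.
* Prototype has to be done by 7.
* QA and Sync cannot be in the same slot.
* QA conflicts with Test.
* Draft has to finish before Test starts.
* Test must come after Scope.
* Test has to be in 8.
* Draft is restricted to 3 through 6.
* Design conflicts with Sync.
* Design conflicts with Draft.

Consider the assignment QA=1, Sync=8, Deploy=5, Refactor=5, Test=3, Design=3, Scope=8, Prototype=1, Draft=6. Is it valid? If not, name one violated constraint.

Design conflicts with Sync — holds.
QA conflicts with Refactor — holds.
Draft has to finish before Test starts — violated.
Design conflicts with Draft — holds.
Test must come after Scope — violated.
QA conflicts with Test — holds.
Prototype has to be done by 7 — holds.
QA and Sync cannot be in the same slot — holds.
Test has to be in 8 — violated.
Draft is restricted to 3 through 6 — holds.

No. Test must come after Scope is not satisfied.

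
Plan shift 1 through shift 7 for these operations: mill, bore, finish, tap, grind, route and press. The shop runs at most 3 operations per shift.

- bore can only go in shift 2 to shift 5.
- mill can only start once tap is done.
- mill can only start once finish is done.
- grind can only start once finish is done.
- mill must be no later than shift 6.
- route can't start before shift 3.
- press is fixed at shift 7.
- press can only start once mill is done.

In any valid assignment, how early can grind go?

Precedence pushes grind to at least shift 2.
grind at shift 2 is achievable: press in shift 7, bore in shift 2, tap in shift 1, finish in shift 1, grind in shift 2, mill in shift 2, route in shift 3.

shift 2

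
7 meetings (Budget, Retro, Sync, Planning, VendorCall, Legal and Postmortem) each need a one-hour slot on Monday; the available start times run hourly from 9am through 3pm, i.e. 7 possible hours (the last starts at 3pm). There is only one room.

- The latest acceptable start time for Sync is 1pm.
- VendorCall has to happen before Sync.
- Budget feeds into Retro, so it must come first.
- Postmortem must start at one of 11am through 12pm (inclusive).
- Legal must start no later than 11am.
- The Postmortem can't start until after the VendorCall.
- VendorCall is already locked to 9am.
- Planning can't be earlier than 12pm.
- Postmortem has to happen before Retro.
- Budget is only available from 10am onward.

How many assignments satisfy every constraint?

Splitting on Budget: it can be 10am (2), 11am (2), 12pm (2), 1pm (6), 2pm (4). Listing each branch's schedules as (Retro, Sync, Planning, VendorCall, Legal, Postmortem):
Budget=10am: (2pm,1pm,3pm,9am,11am,12pm) (3pm,1pm,2pm,9am,11am,12pm) — 2.
Budget=11am: (2pm,1pm,3pm,9am,10am,12pm) (3pm,1pm,2pm,9am,10am,12pm) — 2.
Budget=12pm: (2pm,1pm,3pm,9am,10am,11am) (3pm,1pm,2pm,9am,10am,11am) — 2.
Budget=1pm: (2pm,10am,3pm,9am,11am,12pm) (2pm,11am,3pm,9am,10am,12pm) (2pm,12pm,3pm,9am,10am,11am) (3pm,10am,2pm,9am,11am,12pm) (3pm,11am,2pm,9am,10am,12pm) (3pm,12pm,2pm,9am,10am,11am) — 6.
Budget=2pm: (3pm,10am,1pm,9am,11am,12pm) (3pm,11am,1pm,9am,10am,12pm) (3pm,12pm,1pm,9am,10am,11am) (3pm,1pm,12pm,9am,10am,11am) — 4.
Summing: 2 + 2 + 2 + 6 + 4 = 16.

16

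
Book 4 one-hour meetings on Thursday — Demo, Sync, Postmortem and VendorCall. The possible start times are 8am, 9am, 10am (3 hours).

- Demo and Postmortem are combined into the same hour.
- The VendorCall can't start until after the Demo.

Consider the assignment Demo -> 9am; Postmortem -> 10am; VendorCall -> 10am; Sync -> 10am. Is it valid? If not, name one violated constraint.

The VendorCall can't start until after the Demo — holds.
Demo and Postmortem are combined into the same hour — violated.

No. Demo and Postmortem are combined into the same hour is not satisfied.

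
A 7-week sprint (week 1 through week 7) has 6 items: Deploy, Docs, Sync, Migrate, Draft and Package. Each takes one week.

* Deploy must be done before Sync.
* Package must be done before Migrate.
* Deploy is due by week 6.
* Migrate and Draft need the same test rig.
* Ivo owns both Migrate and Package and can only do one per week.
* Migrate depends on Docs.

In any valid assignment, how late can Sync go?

week 7

Precedence pushes Sync to at least week 2.
Sync at week 7 is achievable: Sync -> week 7; Migrate -> week 2; Draft -> week 1; Package -> week 1; Docs -> week 1; Deploy -> week 1.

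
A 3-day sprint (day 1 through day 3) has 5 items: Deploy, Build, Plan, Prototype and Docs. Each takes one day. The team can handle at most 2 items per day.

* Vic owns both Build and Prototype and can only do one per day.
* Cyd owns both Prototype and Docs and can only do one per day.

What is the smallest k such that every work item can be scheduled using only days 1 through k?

3

With at most 2 per day and 5 work items, at least 3 days are needed.
3 works (last occupied day: day 3): for example Build in day 1; Prototype in day 2; Plan in day 2; Docs in day 3; Deploy in day 1.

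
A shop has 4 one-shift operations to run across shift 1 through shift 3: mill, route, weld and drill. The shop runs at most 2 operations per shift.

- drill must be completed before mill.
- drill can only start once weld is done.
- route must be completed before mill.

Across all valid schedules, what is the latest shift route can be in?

Downstream work caps route at shift 2.
route at shift 2 is achievable: weld in shift 1; drill in shift 2; route in shift 2; mill in shift 3.

shift 2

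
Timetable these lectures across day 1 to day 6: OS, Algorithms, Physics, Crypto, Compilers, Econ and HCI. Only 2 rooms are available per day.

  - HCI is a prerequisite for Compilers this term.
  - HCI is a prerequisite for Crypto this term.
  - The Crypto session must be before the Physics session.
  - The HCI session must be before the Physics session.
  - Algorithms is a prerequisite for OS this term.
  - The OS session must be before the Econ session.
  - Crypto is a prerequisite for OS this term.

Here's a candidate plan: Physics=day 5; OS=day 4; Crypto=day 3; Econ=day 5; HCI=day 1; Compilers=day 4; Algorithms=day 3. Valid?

The OS session must be before the Econ session — holds.
The HCI session must be before the Physics session — holds.
Crypto is a prerequisite for OS this term — holds.
The Crypto session must be before the Physics session — holds.
HCI is a prerequisite for Crypto this term — holds.
Algorithms is a prerequisite for OS this term — holds.
HCI is a prerequisite for Compilers this term — holds.
Only 2 rooms are available per day — holds.

Valid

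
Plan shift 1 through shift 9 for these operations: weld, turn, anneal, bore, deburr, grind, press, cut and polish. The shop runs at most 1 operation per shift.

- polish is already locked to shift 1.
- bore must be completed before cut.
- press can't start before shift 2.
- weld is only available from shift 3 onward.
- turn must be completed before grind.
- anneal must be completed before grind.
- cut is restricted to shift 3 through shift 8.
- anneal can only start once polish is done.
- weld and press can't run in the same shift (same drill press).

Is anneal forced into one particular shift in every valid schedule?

No

anneal can be shift 2 (e.g. deburr in shift 9, grind in shift 8, press in shift 6, weld in shift 5, bore in shift 3, polish in shift 1, turn in shift 7, cut in shift 4, anneal in shift 2) or shift 3 (e.g. polish -> shift 1, grind -> shift 8, anneal -> shift 3, deburr -> shift 9, weld -> shift 5, turn -> shift 7, press -> shift 6, cut -> shift 4, bore -> shift 2).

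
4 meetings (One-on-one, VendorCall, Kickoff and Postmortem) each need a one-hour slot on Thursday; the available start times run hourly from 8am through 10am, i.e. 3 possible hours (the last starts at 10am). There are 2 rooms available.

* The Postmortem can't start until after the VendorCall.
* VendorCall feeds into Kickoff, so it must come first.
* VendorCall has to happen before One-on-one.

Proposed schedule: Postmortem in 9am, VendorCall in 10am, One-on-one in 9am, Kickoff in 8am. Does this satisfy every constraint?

There are 2 rooms available — holds.
VendorCall has to happen before One-on-one — violated.
VendorCall feeds into Kickoff, so it must come first — violated.
The Postmortem can't start until after the VendorCall — violated.

No. VendorCall feeds into Kickoff, so it must come first is not satisfied.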